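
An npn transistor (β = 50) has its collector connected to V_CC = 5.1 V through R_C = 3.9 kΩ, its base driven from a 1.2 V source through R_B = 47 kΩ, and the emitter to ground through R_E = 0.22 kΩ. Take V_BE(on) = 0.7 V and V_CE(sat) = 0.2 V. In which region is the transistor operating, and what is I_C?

Assume active. Base-emitter loop: I_B = (V_BB − V_BE)/(R_B + (β+1)R_E) = (1.2 − 0.7)/(47 + 51×0.22) = 0.00859 mA.
I_C = β·I_B = 50×0.00859 = 0.429 mA.
V_CE = V_CC − I_C·R_C − I_E·R_E = 5.1 − 0.429×3.9 − 0.438×0.22 = 3.33 V > V_CE(sat), so the active-region assumption holds.

active; I_C ≈ 0.43 mA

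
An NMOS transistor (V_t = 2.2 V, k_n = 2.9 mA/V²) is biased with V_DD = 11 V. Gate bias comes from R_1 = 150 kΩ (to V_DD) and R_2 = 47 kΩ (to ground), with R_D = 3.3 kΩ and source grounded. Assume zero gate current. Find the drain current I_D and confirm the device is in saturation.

I_D ≈ 0.26 mA

V_G = V_DD·R_2/(R_1+R_2) = 11×47/197 = 2.62 V. With the source grounded, V_GS = V_G = 2.62 V.
Assume saturation: I_D = (k_n/2)(V_GS − V_t)² = (2.9/2)×(2.62 − 2.2)² = 1.45×0.424² = 0.261 mA.
V_DS = V_DD − I_D·R_D = 11 − 0.261×3.3 = 10.1 V.
Saturation requires V_DS ≥ V_GS − V_t = 0.424 V; 10.1 ≥ 0.424 ✓.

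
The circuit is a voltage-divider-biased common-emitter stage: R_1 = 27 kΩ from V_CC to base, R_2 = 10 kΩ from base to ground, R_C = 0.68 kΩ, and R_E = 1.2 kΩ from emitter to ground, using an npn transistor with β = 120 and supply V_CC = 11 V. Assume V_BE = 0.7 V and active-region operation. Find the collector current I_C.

I_C ≈ 1.8 mA

Thevenize the base divider: V_Th = V_CC·R_2/(R_1+R_2) = 11×10/37 = 2.97 V, R_Th = R_1‖R_2 = 7.3 kΩ.
Base-emitter loop: V_Th = I_B·R_Th + V_BE + (β+1)I_B·R_E, so I_B = (2.97 − 0.7) / (7.3 + 121×1.2) = 0.0149 mA.
I_C = β·I_B = 120×0.0149 = 1.79 mA, and I_E = (β+1)I_B = 1.8 mA.
V_CE = V_CC − I_C·R_C − I_E·R_E = 11 − 1.79×0.68 − 1.8×1.2 = 7.62 V.
V_CE = 7.62 V > 0.2 V confirms active-region operation.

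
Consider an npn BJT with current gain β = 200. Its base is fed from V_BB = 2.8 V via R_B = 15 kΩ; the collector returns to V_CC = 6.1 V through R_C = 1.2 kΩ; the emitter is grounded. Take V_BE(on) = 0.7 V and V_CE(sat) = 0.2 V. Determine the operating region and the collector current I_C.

saturation; I_C ≈ 4.9 mA

Assume active: I_B = (2.8 − 0.7)/15 = 0.14 mA, giving I_C = β·I_B = 28 mA.
But then V_CE = 6.1 − 28×1.2 = -27.5 V < V_CE(sat) = 0.2 V — impossible in the active region.
So the transistor is saturated. With V_CE = 0.2 V, I_C = (V_CC − 0.2)/R_C = 5.9/1.2 = 4.92 mA.
Check: β·I_B = 28 mA > I_C = 4.92 mA, confirming saturation.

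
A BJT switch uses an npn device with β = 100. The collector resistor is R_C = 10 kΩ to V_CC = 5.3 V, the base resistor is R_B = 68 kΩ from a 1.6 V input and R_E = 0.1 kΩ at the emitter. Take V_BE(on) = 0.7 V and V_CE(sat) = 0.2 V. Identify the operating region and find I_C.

saturation; I_C ≈ 0.5 mA

Assume active: I_B = (1.6 − 0.7)/(68 + 101×0.1) = 0.0115 mA, I_C = β·I_B = 1.15 mA.
Then V_CE = 5.3 − 1.15×10 − 1.16×0.1 = -6.34 V < 0.2 V — the active assumption fails.
Re-solve with V_CE = 0.2 V. KCL at the emitter: V_E/R_E = (V_BB−0.7−V_E)/R_B + (V_CC−0.2−V_E)/R_C, giving V_E = 0.0517 V.
I_C = (V_CC − 0.2 − V_E)/R_C = (5.1 − 0.0517)/10 = 0.505 mA.
Check: I_B = (0.9 − 0.0517)/68 = 0.0125 mA, and β·I_B = 1.25 mA > I_C, confirming saturation.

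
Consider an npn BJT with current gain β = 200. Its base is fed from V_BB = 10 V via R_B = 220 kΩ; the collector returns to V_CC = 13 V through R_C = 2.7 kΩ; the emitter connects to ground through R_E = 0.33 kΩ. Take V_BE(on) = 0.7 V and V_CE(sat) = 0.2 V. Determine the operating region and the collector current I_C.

Assume active: I_B = (10 − 0.7)/(220 + 201×0.33) = 0.0325 mA, I_C = β·I_B = 6.5 mA.
Then V_CE = 13 − 6.5×2.7 − 6.53×0.33 = -6.69 V < 0.2 V — the active assumption fails.
Re-solve with V_CE = 0.2 V. KCL at the emitter: V_E/R_E = (V_BB−0.7−V_E)/R_B + (V_CC−0.2−V_E)/R_C, giving V_E = 1.4 V.
I_C = (V_CC − 0.2 − V_E)/R_C = (12.8 − 1.4)/2.7 = 4.22 mA.
Check: I_B = (9.3 − 1.4)/220 = 0.0359 mA, and β·I_B = 7.18 mA > I_C, confirming saturation.

saturation; I_C ≈ 4.2 mA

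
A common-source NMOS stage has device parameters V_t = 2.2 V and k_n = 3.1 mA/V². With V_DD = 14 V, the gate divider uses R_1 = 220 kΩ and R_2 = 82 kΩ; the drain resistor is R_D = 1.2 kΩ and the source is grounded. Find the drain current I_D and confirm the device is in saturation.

I_D ≈ 4 mA

V_G = V_DD·R_2/(R_1+R_2) = 14×82/302 = 3.8 V. With the source grounded, V_GS = V_G = 3.8 V.
Assume saturation: I_D = (k_n/2)(V_GS − V_t)² = (3.1/2)×(3.8 − 2.2)² = 1.55×1.6² = 3.97 mA.
V_DS = V_DD − I_D·R_D = 14 − 3.97×1.2 = 9.23 V.
Saturation requires V_DS ≥ V_GS − V_t = 1.6 V; 9.23 ≥ 1.6 ✓.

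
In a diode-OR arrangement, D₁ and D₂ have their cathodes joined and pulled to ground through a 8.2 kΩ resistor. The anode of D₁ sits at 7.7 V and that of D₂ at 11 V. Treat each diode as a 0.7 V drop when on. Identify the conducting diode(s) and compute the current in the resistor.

Only D₂ conducts; I_R ≈ 1.3 mA

Assume both conduct. Then node N would need to be at both 7.7−0.7 = 7 V and 11−0.7 = 10.3 V, which is impossible.
Assume only D₂ conducts: V_N = 11 − 0.7 = 10.3 V, so I_R = 10.3/8.2 = 1.26 mA.
Check D₁: its anode-to-cathode voltage is 7.7 − 10.3 = -2.6 V < 0.7 V, so it is off. The assumption is consistent.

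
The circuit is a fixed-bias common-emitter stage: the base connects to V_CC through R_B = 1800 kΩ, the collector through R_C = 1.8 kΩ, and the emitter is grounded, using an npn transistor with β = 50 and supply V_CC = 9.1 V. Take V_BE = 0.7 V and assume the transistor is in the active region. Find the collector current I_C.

Base loop: V_CC = I_B·R_B + V_BE, so I_B = (9.1 − 0.7)/1800 kΩ = 0.00467 mA.
In the active region I_C = β·I_B = 50 × 0.00467 = 0.233 mA.
Collector loop: V_CE = V_CC − I_C·R_C = 9.1 − 0.233×1.8 = 8.68 V.
Since V_CE = 8.68 V > V_CE(sat) ≈ 0.2 V, the transistor is in the active region as assumed.

I_C ≈ 0.23 mA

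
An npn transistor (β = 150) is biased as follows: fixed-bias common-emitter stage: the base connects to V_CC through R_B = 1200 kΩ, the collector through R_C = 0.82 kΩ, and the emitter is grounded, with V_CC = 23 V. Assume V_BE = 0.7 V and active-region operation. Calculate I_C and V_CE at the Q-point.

Base loop: V_CC = I_B·R_B + V_BE, so I_B = (23 − 0.7)/1200 kΩ = 0.0186 mA.
In the active region I_C = β·I_B = 150 × 0.0186 = 2.79 mA.
Collector loop: V_CE = V_CC − I_C·R_C = 23 − 2.79×0.82 = 20.7 V.
Since V_CE = 20.7 V > V_CE(sat) ≈ 0.2 V, the transistor is in the active region as assumed.

I_C ≈ 2.8 mA, V_CE ≈ 21 V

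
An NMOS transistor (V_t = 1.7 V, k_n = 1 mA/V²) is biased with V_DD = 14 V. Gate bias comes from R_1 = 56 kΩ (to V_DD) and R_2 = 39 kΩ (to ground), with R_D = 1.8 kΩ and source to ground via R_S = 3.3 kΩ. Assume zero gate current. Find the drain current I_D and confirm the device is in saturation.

V_G = V_DD·R_2/(R_1+R_2) = 14×39/95 = 5.75 V.
Assume saturation: I_D = (k_n/2)(V_GS − V_t)² with V_GS = V_G − I_D·R_S = 5.75 − 3.3·I_D.
Substituting gives 5.44·I_D² − 14.4·I_D + 8.19 = 0, with roots I_D = 0.835 or 1.8 mA.
The root I_D = 1.8 mA gives V_GS = -0.198 V ≤ V_t, so take I_D = 0.835 mA.
Then V_GS = 2.99 V and V_DS = V_DD − I_D(R_D+R_S) = 14 − 0.835×5.1 = 9.74 V.
Saturation requires V_DS ≥ V_GS − V_t = 1.29 V; 9.74 ≥ 1.29 ✓.

I_D ≈ 0.83 mA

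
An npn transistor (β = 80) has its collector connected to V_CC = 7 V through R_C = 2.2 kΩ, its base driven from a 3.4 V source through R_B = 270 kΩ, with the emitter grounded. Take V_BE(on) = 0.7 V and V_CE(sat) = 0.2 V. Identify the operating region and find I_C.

Assume active. Base-emitter loop: I_B = (V_BB − V_BE)/R_B = (3.4 − 0.7)/270 = 0.01 mA.
I_C = β·I_B = 80×0.01 = 0.8 mA.
V_CE = V_CC − I_C·R_C = 7 − 0.8×2.2 = 5.24 V > V_CE(sat), so the active-region assumption holds.

active; I_C ≈ 0.8 mA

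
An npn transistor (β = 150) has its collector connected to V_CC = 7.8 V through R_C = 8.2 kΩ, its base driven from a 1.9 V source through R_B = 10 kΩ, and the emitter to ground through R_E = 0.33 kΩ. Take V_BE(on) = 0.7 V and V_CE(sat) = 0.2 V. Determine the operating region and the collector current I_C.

Assume active: I_B = (1.9 − 0.7)/(10 + 151×0.33) = 0.0201 mA, I_C = β·I_B = 3.01 mA.
Then V_CE = 7.8 − 3.01×8.2 − 3.03×0.33 = -17.9 V < 0.2 V — the active assumption fails.
Re-solve with V_CE = 0.2 V. KCL at the emitter: V_E/R_E = (V_BB−0.7−V_E)/R_B + (V_CC−0.2−V_E)/R_C, giving V_E = 0.322 V.
I_C = (V_CC − 0.2 − V_E)/R_C = (7.6 − 0.322)/8.2 = 0.888 mA.
Check: I_B = (1.2 − 0.322)/10 = 0.0878 mA, and β·I_B = 13.2 mA > I_C, confirming saturation.

saturation; I_C ≈ 0.89 mA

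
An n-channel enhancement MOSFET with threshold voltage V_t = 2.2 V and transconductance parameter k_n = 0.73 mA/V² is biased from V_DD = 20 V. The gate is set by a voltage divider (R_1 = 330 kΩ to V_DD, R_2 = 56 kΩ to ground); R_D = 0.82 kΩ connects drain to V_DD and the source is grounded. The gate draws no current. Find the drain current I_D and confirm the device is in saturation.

V_G = V_DD·R_2/(R_1+R_2) = 20×56/386 = 2.9 V. With the source grounded, V_GS = V_G = 2.9 V.
Assume saturation: I_D = (k_n/2)(V_GS − V_t)² = (0.73/2)×(2.9 − 2.2)² = 0.365×0.702² = 0.18 mA.
V_DS = V_DD − I_D·R_D = 20 − 0.18×0.82 = 19.9 V.
Saturation requires V_DS ≥ V_GS − V_t = 0.702 V; 19.9 ≥ 0.702 ✓.

I_D ≈ 0.18 mA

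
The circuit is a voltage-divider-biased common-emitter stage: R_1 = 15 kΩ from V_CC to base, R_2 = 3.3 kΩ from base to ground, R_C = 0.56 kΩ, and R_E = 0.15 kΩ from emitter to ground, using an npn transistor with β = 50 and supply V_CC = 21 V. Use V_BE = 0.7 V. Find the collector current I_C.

I_C ≈ 15 mA

Thevenize the base divider: V_Th = V_CC·R_2/(R_1+R_2) = 21×3.3/18.3 = 3.79 V, R_Th = R_1‖R_2 = 2.7 kΩ.
Base-emitter loop: V_Th = I_B·R_Th + V_BE + (β+1)I_B·R_E, so I_B = (3.79 − 0.7) / (2.7 + 51×0.15) = 0.298 mA.
I_C = β·I_B = 50×0.298 = 14.9 mA, and I_E = (β+1)I_B = 15.2 mA.
V_CE = V_CC − I_C·R_C − I_E·R_E = 21 − 14.9×0.56 − 15.2×0.15 = 10.4 V.
V_CE = 10.4 V > 0.2 V confirms active-region operation.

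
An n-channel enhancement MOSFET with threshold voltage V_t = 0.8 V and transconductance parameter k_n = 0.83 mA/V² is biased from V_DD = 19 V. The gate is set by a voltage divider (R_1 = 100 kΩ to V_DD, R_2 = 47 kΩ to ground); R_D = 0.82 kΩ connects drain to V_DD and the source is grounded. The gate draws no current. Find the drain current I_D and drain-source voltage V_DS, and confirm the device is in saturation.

I_D ≈ 12 mA, V_DS ≈ 9.5 V

V_G = V_DD·R_2/(R_1+R_2) = 19×47/147 = 6.07 V. With the source grounded, V_GS = V_G = 6.07 V.
Assume saturation: I_D = (k_n/2)(V_GS − V_t)² = (0.83/2)×(6.07 − 0.8)² = 0.415×5.27² = 11.5 mA.
V_DS = V_DD − I_D·R_D = 19 − 11.5×0.82 = 9.53 V.
Saturation requires V_DS ≥ V_GS − V_t = 5.27 V; 9.53 ≥ 5.27 ✓.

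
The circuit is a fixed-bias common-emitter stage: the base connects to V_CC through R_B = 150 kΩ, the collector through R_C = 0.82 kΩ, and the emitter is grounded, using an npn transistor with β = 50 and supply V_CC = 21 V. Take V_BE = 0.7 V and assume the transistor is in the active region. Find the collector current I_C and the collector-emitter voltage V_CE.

Base loop: V_CC = I_B·R_B + V_BE, so I_B = (21 − 0.7)/150 kΩ = 0.135 mA.
In the active region I_C = β·I_B = 50 × 0.135 = 6.77 mA.
Collector loop: V_CE = V_CC − I_C·R_C = 21 − 6.77×0.82 = 15.5 V.
Since V_CE = 15.5 V > V_CE(sat) ≈ 0.2 V, the transistor is in the active region as assumed.

I_C ≈ 6.8 mA, V_CE ≈ 15 V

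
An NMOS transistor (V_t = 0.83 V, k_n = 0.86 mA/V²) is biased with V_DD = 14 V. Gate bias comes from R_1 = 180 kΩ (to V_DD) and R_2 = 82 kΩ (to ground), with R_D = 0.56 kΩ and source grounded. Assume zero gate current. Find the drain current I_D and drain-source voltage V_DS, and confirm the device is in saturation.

I_D ≈ 5.4 mA, V_DS ≈ 11 V

V_G = V_DD·R_2/(R_1+R_2) = 14×82/262 = 4.38 V. With the source grounded, V_GS = V_G = 4.38 V.
Assume saturation: I_D = (k_n/2)(V_GS − V_t)² = (0.86/2)×(4.38 − 0.83)² = 0.43×3.55² = 5.42 mA.
V_DS = V_DD − I_D·R_D = 14 − 5.42×0.56 = 11 V.
Saturation requires V_DS ≥ V_GS − V_t = 3.55 V; 11 ≥ 3.55 ✓.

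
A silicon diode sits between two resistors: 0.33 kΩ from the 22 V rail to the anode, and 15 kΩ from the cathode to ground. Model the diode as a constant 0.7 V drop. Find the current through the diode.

I ≈ 1.4 mA

The two resistors are in series with the diode, so KVL gives 22 = I·0.33 + 0.7 + I·15.
I = (22 − 0.7) / (0.33 + 15) kΩ = 21.3 / 15.3 = 1.39 mA.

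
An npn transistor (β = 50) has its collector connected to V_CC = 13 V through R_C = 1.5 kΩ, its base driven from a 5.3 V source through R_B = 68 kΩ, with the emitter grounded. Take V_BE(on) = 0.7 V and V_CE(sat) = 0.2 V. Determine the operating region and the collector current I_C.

active; I_C ≈ 3.4 mA

Assume active. Base-emitter loop: I_B = (V_BB − V_BE)/R_B = (5.3 − 0.7)/68 = 0.0676 mA.
I_C = β·I_B = 50×0.0676 = 3.38 mA.
V_CE = V_CC − I_C·R_C = 13 − 3.38×1.5 = 7.93 V > V_CE(sat), so the active-region assumption holds.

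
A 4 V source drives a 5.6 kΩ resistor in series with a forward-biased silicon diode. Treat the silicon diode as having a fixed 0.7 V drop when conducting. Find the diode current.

KVL around the loop: 4 = V_D + I·R = 0.7 + I × 5.6 kΩ.
So I = (4 − 0.7) / 5.6 kΩ = 3.3 / 5.6 = 0.589 mA.

I ≈ 0.59 mA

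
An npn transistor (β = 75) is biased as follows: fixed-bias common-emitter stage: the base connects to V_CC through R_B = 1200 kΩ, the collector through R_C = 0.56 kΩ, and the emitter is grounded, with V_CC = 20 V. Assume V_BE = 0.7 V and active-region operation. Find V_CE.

V_CE ≈ 19 V

Base loop: V_CC = I_B·R_B + V_BE, so I_B = (20 − 0.7)/1200 kΩ = 0.0161 mA.
In the active region I_C = β·I_B = 75 × 0.0161 = 1.21 mA.
Collector loop: V_CE = V_CC − I_C·R_C = 20 − 1.21×0.56 = 19.3 V.
Since V_CE = 19.3 V > V_CE(sat) ≈ 0.2 V, the transistor is in the active region as assumed.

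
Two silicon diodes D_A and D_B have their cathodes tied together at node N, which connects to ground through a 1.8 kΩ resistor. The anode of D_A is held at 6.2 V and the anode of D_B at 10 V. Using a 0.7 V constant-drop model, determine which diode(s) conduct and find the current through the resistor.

Only D_B conducts; I_R ≈ 5.2 mA

Assume both conduct. Then node N would need to be at both 6.2−0.7 = 5.5 V and 10−0.7 = 9.3 V, which is impossible.
Assume only D_B conducts: V_N = 10 − 0.7 = 9.3 V, so I_R = 9.3/1.8 = 5.17 mA.
Check D_A: its anode-to-cathode voltage is 6.2 − 9.3 = -3.1 V < 0.7 V, so it is off. The assumption is consistent.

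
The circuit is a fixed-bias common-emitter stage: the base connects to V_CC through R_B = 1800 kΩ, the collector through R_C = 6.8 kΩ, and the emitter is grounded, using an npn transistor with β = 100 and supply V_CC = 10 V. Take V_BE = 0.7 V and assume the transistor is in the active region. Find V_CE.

Base loop: V_CC = I_B·R_B + V_BE, so I_B = (10 − 0.7)/1800 kΩ = 0.00517 mA.
In the active region I_C = β·I_B = 100 × 0.00517 = 0.517 mA.
Collector loop: V_CE = V_CC − I_C·R_C = 10 − 0.517×6.8 = 6.49 V.
Since V_CE = 6.49 V > V_CE(sat) ≈ 0.2 V, the transistor is in the active region as assumed.

V_CE ≈ 6.5 V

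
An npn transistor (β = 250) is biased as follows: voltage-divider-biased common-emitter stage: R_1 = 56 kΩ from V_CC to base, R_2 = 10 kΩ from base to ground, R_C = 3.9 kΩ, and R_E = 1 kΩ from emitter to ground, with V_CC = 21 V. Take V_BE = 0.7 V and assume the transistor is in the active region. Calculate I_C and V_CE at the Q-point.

Thevenize the base divider: V_Th = V_CC·R_2/(R_1+R_2) = 21×10/66 = 3.18 V, R_Th = R_1‖R_2 = 8.48 kΩ.
Base-emitter loop: V_Th = I_B·R_Th + V_BE + (β+1)I_B·R_E, so I_B = (3.18 − 0.7) / (8.48 + 251×1) = 0.00956 mA.
I_C = β·I_B = 250×0.00956 = 2.39 mA, and I_E = (β+1)I_B = 2.4 mA.
V_CE = V_CC − I_C·R_C − I_E·R_E = 21 − 2.39×3.9 − 2.4×1 = 9.27 V.
V_CE = 9.27 V > 0.2 V confirms active-region operation.

I_C ≈ 2.4 mA, V_CE ≈ 9.3 V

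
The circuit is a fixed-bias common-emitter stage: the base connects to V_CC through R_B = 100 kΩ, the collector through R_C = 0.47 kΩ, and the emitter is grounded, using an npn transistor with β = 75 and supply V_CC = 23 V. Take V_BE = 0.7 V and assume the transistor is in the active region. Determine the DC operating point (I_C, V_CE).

Base loop: V_CC = I_B·R_B + V_BE, so I_B = (23 − 0.7)/100 kΩ = 0.223 mA.
In the active region I_C = β·I_B = 75 × 0.223 = 16.7 mA.
Collector loop: V_CE = V_CC − I_C·R_C = 23 − 16.7×0.47 = 15.1 V.
Since V_CE = 15.1 V > V_CE(sat) ≈ 0.2 V, the transistor is in the active region as assumed.

I_C ≈ 17 mA, V_CE ≈ 15 V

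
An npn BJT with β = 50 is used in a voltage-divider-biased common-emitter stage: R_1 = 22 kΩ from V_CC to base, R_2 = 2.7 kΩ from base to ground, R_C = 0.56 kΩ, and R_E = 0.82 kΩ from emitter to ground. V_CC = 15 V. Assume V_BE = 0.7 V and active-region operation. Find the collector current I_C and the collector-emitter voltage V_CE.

I_C ≈ 1.1 mA, V_CE ≈ 14 V

Thevenize the base divider: V_Th = V_CC·R_2/(R_1+R_2) = 15×2.7/24.7 = 1.64 V, R_Th = R_1‖R_2 = 2.4 kΩ.
Base-emitter loop: V_Th = I_B·R_Th + V_BE + (β+1)I_B·R_E, so I_B = (1.64 − 0.7) / (2.4 + 51×0.82) = 0.0212 mA.
I_C = β·I_B = 50×0.0212 = 1.06 mA, and I_E = (β+1)I_B = 1.08 mA.
V_CE = V_CC − I_C·R_C − I_E·R_E = 15 − 1.06×0.56 − 1.08×0.82 = 13.5 V.
V_CE = 13.5 V > 0.2 V confirms active-region operation.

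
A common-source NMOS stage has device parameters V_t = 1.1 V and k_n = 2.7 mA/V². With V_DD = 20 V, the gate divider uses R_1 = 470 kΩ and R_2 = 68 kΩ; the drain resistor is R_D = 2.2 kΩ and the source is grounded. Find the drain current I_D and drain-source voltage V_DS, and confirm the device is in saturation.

I_D ≈ 2.8 mA, V_DS ≈ 14 V

V_G = V_DD·R_2/(R_1+R_2) = 20×68/538 = 2.53 V. With the source grounded, V_GS = V_G = 2.53 V.
Assume saturation: I_D = (k_n/2)(V_GS − V_t)² = (2.7/2)×(2.53 − 1.1)² = 1.35×1.43² = 2.75 mA.
V_DS = V_DD − I_D·R_D = 20 − 2.75×2.2 = 13.9 V.
Saturation requires V_DS ≥ V_GS − V_t = 1.43 V; 13.9 ≥ 1.43 ✓.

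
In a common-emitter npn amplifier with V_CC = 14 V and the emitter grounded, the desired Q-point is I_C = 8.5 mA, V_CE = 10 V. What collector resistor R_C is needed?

Collector loop: V_CC = I_C·R_C + V_CE.
R_C = (V_CC − V_CE)/I_C = (14 − 10)/8.5 = 0.471 kΩ.

R_C ≈ 0.47 kΩ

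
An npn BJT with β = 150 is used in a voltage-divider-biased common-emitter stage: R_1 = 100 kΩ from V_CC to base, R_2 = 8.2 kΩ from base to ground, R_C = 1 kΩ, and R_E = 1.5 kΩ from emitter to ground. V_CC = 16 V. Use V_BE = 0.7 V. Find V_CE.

V_CE ≈ 15 V

Thevenize the base divider: V_Th = V_CC·R_2/(R_1+R_2) = 16×8.2/108 = 1.21 V, R_Th = R_1‖R_2 = 7.58 kΩ.
Base-emitter loop: V_Th = I_B·R_Th + V_BE + (β+1)I_B·R_E, so I_B = (1.21 − 0.7) / (7.58 + 151×1.5) = 0.00219 mA.
I_C = β·I_B = 150×0.00219 = 0.328 mA, and I_E = (β+1)I_B = 0.331 mA.
V_CE = V_CC − I_C·R_C − I_E·R_E = 16 − 0.328×1 − 0.331×1.5 = 15.2 V.
V_CE = 15.2 V > 0.2 V confirms active-region operation.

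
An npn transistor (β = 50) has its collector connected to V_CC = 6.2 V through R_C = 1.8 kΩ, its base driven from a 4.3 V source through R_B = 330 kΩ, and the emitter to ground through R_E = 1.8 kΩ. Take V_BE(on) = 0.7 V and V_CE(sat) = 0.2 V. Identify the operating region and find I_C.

active; I_C ≈ 0.43 mA

Assume active. Base-emitter loop: I_B = (V_BB − V_BE)/(R_B + (β+1)R_E) = (4.3 − 0.7)/(330 + 51×1.8) = 0.00853 mA.
I_C = β·I_B = 50×0.00853 = 0.427 mA.
V_CE = V_CC − I_C·R_C − I_E·R_E = 6.2 − 0.427×1.8 − 0.435×1.8 = 4.65 V > V_CE(sat), so the active-region assumption holds.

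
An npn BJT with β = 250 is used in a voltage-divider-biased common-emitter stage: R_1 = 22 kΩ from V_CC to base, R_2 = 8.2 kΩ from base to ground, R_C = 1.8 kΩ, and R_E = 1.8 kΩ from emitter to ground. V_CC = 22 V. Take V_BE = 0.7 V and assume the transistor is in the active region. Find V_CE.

V_CE ≈ 12 V

Thevenize the base divider: V_Th = V_CC·R_2/(R_1+R_2) = 22×8.2/30.2 = 5.97 V, R_Th = R_1‖R_2 = 5.97 kΩ.
Base-emitter loop: V_Th = I_B·R_Th + V_BE + (β+1)I_B·R_E, so I_B = (5.97 − 0.7) / (5.97 + 251×1.8) = 0.0115 mA.
I_C = β·I_B = 250×0.0115 = 2.88 mA, and I_E = (β+1)I_B = 2.89 mA.
V_CE = V_CC − I_C·R_C − I_E·R_E = 22 − 2.88×1.8 − 2.89×1.8 = 11.6 V.
V_CE = 11.6 V > 0.2 V confirms active-region operation.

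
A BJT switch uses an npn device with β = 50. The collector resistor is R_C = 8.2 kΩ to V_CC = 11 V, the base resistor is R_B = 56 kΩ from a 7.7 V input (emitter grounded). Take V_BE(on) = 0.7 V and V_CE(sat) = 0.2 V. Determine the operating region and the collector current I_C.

Assume active: I_B = (7.7 − 0.7)/56 = 0.125 mA, giving I_C = β·I_B = 6.25 mA.
But then V_CE = 11 − 6.25×8.2 = -40.2 V < V_CE(sat) = 0.2 V — impossible in the active region.
So the transistor is saturated. With V_CE = 0.2 V, I_C = (V_CC − 0.2)/R_C = 10.8/8.2 = 1.32 mA.
Check: β·I_B = 6.25 mA > I_C = 1.32 mA, confirming saturation.

saturation; I_C ≈ 1.3 mA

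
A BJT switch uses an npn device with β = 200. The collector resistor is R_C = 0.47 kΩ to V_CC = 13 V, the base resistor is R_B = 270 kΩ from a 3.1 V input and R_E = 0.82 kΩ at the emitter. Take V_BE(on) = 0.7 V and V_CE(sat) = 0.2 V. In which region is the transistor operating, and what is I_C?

active; I_C ≈ 1.1 mA

Assume active. Base-emitter loop: I_B = (V_BB − V_BE)/(R_B + (β+1)R_E) = (3.1 − 0.7)/(270 + 201×0.82) = 0.00552 mA.
I_C = β·I_B = 200×0.00552 = 1.1 mA.
V_CE = V_CC − I_C·R_C − I_E·R_E = 13 − 1.1×0.47 − 1.11×0.82 = 11.6 V > V_CE(sat), so the active-region assumption holds.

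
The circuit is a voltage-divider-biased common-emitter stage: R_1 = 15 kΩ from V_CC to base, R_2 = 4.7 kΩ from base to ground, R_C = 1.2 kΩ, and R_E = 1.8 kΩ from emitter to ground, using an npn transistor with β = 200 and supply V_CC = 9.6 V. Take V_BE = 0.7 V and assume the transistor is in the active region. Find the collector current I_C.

Thevenize the base divider: V_Th = V_CC·R_2/(R_1+R_2) = 9.6×4.7/19.7 = 2.29 V, R_Th = R_1‖R_2 = 3.58 kΩ.
Base-emitter loop: V_Th = I_B·R_Th + V_BE + (β+1)I_B·R_E, so I_B = (2.29 − 0.7) / (3.58 + 201×1.8) = 0.00435 mA.
I_C = β·I_B = 200×0.00435 = 0.871 mA, and I_E = (β+1)I_B = 0.875 mA.
V_CE = V_CC − I_C·R_C − I_E·R_E = 9.6 − 0.871×1.2 − 0.875×1.8 = 6.98 V.
V_CE = 6.98 V > 0.2 V confirms active-region operation.

I_C ≈ 0.87 mA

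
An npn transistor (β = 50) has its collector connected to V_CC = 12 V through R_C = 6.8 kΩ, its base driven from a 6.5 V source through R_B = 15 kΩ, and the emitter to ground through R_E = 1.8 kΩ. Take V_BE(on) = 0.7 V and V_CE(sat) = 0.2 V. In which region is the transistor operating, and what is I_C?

saturation; I_C ≈ 1.3 mA

Assume active: I_B = (6.5 − 0.7)/(15 + 51×1.8) = 0.0543 mA, I_C = β·I_B = 2.72 mA.
Then V_CE = 12 − 2.72×6.8 − 2.77×1.8 = -11.4 V < 0.2 V — the active assumption fails.
Re-solve with V_CE = 0.2 V. KCL at the emitter: V_E/R_E = (V_BB−0.7−V_E)/R_B + (V_CC−0.2−V_E)/R_C, giving V_E = 2.76 V.
I_C = (V_CC − 0.2 − V_E)/R_C = (11.8 − 2.76)/6.8 = 1.33 mA.
Check: I_B = (5.8 − 2.76)/15 = 0.203 mA, and β·I_B = 10.1 mA > I_C, confirming saturation.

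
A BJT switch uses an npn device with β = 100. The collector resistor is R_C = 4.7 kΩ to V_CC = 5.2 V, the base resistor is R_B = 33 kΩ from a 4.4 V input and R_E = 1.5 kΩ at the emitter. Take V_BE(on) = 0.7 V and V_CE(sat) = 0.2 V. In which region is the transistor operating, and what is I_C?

Assume active: I_B = (4.4 − 0.7)/(33 + 101×1.5) = 0.0201 mA, I_C = β·I_B = 2.01 mA.
Then V_CE = 5.2 − 2.01×4.7 − 2.03×1.5 = -7.26 V < 0.2 V — the active assumption fails.
Re-solve with V_CE = 0.2 V. KCL at the emitter: V_E/R_E = (V_BB−0.7−V_E)/R_B + (V_CC−0.2−V_E)/R_C, giving V_E = 1.29 V.
I_C = (V_CC − 0.2 − V_E)/R_C = (5 − 1.29)/4.7 = 0.789 mA.
Check: I_B = (3.7 − 1.29)/33 = 0.073 mA, and β·I_B = 7.3 mA > I_C, confirming saturation.

saturation; I_C ≈ 0.79 mA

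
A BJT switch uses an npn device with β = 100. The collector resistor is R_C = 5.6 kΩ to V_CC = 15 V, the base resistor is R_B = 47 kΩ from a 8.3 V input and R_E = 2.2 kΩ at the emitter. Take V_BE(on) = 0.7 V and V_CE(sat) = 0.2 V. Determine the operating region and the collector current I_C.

saturation; I_C ≈ 1.9 mA

Assume active: I_B = (8.3 − 0.7)/(47 + 101×2.2) = 0.0282 mA, I_C = β·I_B = 2.82 mA.
Then V_CE = 15 − 2.82×5.6 − 2.85×2.2 = -7.08 V < 0.2 V — the active assumption fails.
Re-solve with V_CE = 0.2 V. KCL at the emitter: V_E/R_E = (V_BB−0.7−V_E)/R_B + (V_CC−0.2−V_E)/R_C, giving V_E = 4.29 V.
I_C = (V_CC − 0.2 − V_E)/R_C = (14.8 − 4.29)/5.6 = 1.88 mA.
Check: I_B = (7.6 − 4.29)/47 = 0.0705 mA, and β·I_B = 7.05 mA > I_C, confirming saturation.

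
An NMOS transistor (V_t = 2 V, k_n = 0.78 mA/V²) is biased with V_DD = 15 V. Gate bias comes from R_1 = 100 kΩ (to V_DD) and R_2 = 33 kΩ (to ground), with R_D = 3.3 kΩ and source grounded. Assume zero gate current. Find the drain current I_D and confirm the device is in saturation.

I_D ≈ 1.2 mA

V_G = V_DD·R_2/(R_1+R_2) = 15×33/133 = 3.72 V. With the source grounded, V_GS = V_G = 3.72 V.
Assume saturation: I_D = (k_n/2)(V_GS − V_t)² = (0.78/2)×(3.72 − 2)² = 0.39×1.72² = 1.16 mA.
V_DS = V_DD − I_D·R_D = 15 − 1.16×3.3 = 11.2 V.
Saturation requires V_DS ≥ V_GS − V_t = 1.72 V; 11.2 ≥ 1.72 ✓.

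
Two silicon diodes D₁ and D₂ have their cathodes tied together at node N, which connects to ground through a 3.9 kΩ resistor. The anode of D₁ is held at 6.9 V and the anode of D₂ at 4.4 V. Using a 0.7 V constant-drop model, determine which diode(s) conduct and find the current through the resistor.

Assume both conduct. Then node N would need to be at both 6.9−0.7 = 6.2 V and 4.4−0.7 = 3.7 V, which is impossible.
Assume only D₁ conducts: V_N = 6.9 − 0.7 = 6.2 V, so I_R = 6.2/3.9 = 1.59 mA.
Check D₂: its anode-to-cathode voltage is 4.4 − 6.2 = -1.8 V < 0.7 V, so it is off. The assumption is consistent.

Only D₁ conducts; I_R ≈ 1.6 mA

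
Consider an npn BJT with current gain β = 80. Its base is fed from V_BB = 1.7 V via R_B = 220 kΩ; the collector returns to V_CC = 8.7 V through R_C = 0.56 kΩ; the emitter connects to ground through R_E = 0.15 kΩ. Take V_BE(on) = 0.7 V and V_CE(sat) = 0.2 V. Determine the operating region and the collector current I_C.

Assume active. Base-emitter loop: I_B = (V_BB − V_BE)/(R_B + (β+1)R_E) = (1.7 − 0.7)/(220 + 81×0.15) = 0.00431 mA.
I_C = β·I_B = 80×0.00431 = 0.345 mA.
V_CE = V_CC − I_C·R_C − I_E·R_E = 8.7 − 0.345×0.56 − 0.349×0.15 = 8.45 V > V_CE(sat), so the active-region assumption holds.

active; I_C ≈ 0.34 mA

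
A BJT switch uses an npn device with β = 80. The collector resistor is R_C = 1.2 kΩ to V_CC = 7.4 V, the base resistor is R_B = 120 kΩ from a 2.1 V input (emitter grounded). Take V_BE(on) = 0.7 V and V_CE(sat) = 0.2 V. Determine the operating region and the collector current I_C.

Assume active. Base-emitter loop: I_B = (V_BB − V_BE)/R_B = (2.1 − 0.7)/120 = 0.0117 mA.
I_C = β·I_B = 80×0.0117 = 0.933 mA.
V_CE = V_CC − I_C·R_C = 7.4 − 0.933×1.2 = 6.28 V > V_CE(sat), so the active-region assumption holds.

active; I_C ≈ 0.93 mA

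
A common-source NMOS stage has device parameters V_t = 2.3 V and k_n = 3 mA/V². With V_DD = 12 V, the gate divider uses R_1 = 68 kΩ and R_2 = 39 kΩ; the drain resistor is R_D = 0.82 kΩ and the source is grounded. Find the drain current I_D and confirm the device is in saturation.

I_D ≈ 6.5 mA

V_G = V_DD·R_2/(R_1+R_2) = 12×39/107 = 4.37 V. With the source grounded, V_GS = V_G = 4.37 V.
Assume saturation: I_D = (k_n/2)(V_GS − V_t)² = (3/2)×(4.37 − 2.3)² = 1.5×2.07² = 6.45 mA.
V_DS = V_DD − I_D·R_D = 12 − 6.45×0.82 = 6.71 V.
Saturation requires V_DS ≥ V_GS − V_t = 2.07 V; 6.71 ≥ 2.07 ✓.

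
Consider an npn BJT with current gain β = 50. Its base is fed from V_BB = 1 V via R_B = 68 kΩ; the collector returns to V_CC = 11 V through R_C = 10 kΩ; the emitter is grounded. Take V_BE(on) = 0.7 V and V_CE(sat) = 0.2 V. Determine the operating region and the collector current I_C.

Assume active. Base-emitter loop: I_B = (V_BB − V_BE)/R_B = (1 − 0.7)/68 = 0.00441 mA.
I_C = β·I_B = 50×0.00441 = 0.221 mA.
V_CE = V_CC − I_C·R_C = 11 − 0.221×10 = 8.79 V > V_CE(sat), so the active-region assumption holds.

active; I_C ≈ 0.22 mA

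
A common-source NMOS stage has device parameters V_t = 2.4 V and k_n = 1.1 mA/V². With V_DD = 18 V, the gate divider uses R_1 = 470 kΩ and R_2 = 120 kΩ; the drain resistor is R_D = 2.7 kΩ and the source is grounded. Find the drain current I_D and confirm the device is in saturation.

V_G = V_DD·R_2/(R_1+R_2) = 18×120/590 = 3.66 V. With the source grounded, V_GS = V_G = 3.66 V.
Assume saturation: I_D = (k_n/2)(V_GS − V_t)² = (1.1/2)×(3.66 − 2.4)² = 0.55×1.26² = 0.875 mA.
V_DS = V_DD − I_D·R_D = 18 − 0.875×2.7 = 15.6 V.
Saturation requires V_DS ≥ V_GS − V_t = 1.26 V; 15.6 ≥ 1.26 ✓.

I_D ≈ 0.87 mA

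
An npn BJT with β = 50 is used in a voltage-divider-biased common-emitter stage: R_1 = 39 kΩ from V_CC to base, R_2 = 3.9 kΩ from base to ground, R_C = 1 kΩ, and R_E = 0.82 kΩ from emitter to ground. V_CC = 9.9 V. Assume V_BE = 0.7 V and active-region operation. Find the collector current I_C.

I_C ≈ 0.22 mA

Thevenize the base divider: V_Th = V_CC·R_2/(R_1+R_2) = 9.9×3.9/42.9 = 0.9 V, R_Th = R_1‖R_2 = 3.55 kΩ.
Base-emitter loop: V_Th = I_B·R_Th + V_BE + (β+1)I_B·R_E, so I_B = (0.9 − 0.7) / (3.55 + 51×0.82) = 0.00441 mA.
I_C = β·I_B = 50×0.00441 = 0.22 mA, and I_E = (β+1)I_B = 0.225 mA.
V_CE = V_CC − I_C·R_C − I_E·R_E = 9.9 − 0.22×1 − 0.225×0.82 = 9.5 V.
V_CE = 9.5 V > 0.2 V confirms active-region operation.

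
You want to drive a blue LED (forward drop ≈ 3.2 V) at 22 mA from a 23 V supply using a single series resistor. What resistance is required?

R ≈ 0.9 kΩ

The resistor drops V_S − V_D = 23 − 3.2 = 19.8 V at 22 mA.
R = 19.8 V / 22 mA = 0.9 kΩ.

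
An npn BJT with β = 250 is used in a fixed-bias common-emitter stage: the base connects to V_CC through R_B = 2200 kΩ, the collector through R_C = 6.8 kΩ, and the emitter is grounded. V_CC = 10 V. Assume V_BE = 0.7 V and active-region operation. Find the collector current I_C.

Base loop: V_CC = I_B·R_B + V_BE, so I_B = (10 − 0.7)/2200 kΩ = 0.00423 mA.
In the active region I_C = β·I_B = 250 × 0.00423 = 1.06 mA.
Collector loop: V_CE = V_CC − I_C·R_C = 10 − 1.06×6.8 = 2.81 V.
Since V_CE = 2.81 V > V_CE(sat) ≈ 0.2 V, the transistor is in the active region as assumed.

I_C ≈ 1.1 mA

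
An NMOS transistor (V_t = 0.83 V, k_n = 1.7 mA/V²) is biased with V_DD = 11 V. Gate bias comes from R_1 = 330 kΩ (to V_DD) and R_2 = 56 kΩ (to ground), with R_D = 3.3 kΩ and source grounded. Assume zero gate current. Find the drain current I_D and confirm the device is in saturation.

V_G = V_DD·R_2/(R_1+R_2) = 11×56/386 = 1.6 V. With the source grounded, V_GS = V_G = 1.6 V.
Assume saturation: I_D = (k_n/2)(V_GS − V_t)² = (1.7/2)×(1.6 − 0.83)² = 0.85×0.766² = 0.499 mA.
V_DS = V_DD − I_D·R_D = 11 − 0.499×3.3 = 9.35 V.
Saturation requires V_DS ≥ V_GS − V_t = 0.766 V; 9.35 ≥ 0.766 ✓.

I_D ≈ 0.5 mA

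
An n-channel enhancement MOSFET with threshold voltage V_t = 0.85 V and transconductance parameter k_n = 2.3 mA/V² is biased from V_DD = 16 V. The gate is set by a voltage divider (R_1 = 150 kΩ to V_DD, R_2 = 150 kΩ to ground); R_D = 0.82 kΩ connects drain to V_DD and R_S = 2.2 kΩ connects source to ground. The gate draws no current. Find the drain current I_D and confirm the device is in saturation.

V_G = V_DD·R_2/(R_1+R_2) = 16×150/300 = 8 V.
Assume saturation: I_D = (k_n/2)(V_GS − V_t)² with V_GS = V_G − I_D·R_S = 8 − 2.2·I_D.
Substituting gives 5.57·I_D² − 37.2·I_D + 58.8 = 0, with roots I_D = 2.57 or 4.11 mA.
The root I_D = 4.11 mA gives V_GS = -1.04 V ≤ V_t, so take I_D = 2.57 mA.
Then V_GS = 2.35 V and V_DS = V_DD − I_D(R_D+R_S) = 16 − 2.57×3.02 = 8.24 V.
Saturation requires V_DS ≥ V_GS − V_t = 1.5 V; 8.24 ≥ 1.5 ✓.

I_D ≈ 2.6 mA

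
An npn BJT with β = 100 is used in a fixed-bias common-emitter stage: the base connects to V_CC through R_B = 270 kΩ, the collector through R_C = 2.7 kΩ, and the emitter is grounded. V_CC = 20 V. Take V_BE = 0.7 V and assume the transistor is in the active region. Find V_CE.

Base loop: V_CC = I_B·R_B + V_BE, so I_B = (20 − 0.7)/270 kΩ = 0.0715 mA.
In the active region I_C = β·I_B = 100 × 0.0715 = 7.15 mA.
Collector loop: V_CE = V_CC − I_C·R_C = 20 − 7.15×2.7 = 0.7 V.
Since V_CE = 0.7 V > V_CE(sat) ≈ 0.2 V, the transistor is in the active region as assumed.

V_CE ≈ 0.7 V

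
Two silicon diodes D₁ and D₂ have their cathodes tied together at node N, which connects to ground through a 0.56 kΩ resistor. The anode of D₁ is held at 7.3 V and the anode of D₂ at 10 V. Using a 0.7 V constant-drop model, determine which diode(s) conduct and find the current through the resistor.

Only D₂ conducts; I_R ≈ 17 mA

Assume both conduct. Then node N would need to be at both 7.3−0.7 = 6.6 V and 10−0.7 = 9.3 V, which is impossible.
Assume only D₂ conducts: V_N = 10 − 0.7 = 9.3 V, so I_R = 9.3/0.56 = 16.6 mA.
Check D₁: its anode-to-cathode voltage is 7.3 − 9.3 = -2 V < 0.7 V, so it is off. The assumption is consistent.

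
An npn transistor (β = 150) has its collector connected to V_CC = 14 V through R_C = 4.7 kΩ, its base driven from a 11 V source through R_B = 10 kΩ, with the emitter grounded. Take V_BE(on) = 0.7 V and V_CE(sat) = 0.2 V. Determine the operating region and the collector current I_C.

saturation; I_C ≈ 2.9 mA

Assume active: I_B = (11 − 0.7)/10 = 1.03 mA, giving I_C = β·I_B = 154 mA.
But then V_CE = 14 − 154×4.7 = -712 V < V_CE(sat) = 0.2 V — impossible in the active region.
So the transistor is saturated. With V_CE = 0.2 V, I_C = (V_CC − 0.2)/R_C = 13.8/4.7 = 2.94 mA.
Check: β·I_B = 154 mA > I_C = 2.94 mA, confirming saturation.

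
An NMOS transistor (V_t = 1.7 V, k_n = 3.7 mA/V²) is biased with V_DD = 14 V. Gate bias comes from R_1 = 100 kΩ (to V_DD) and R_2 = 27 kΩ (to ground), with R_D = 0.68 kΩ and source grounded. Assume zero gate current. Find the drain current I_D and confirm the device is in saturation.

I_D ≈ 3 mA

V_G = V_DD·R_2/(R_1+R_2) = 14×27/127 = 2.98 V. With the source grounded, V_GS = V_G = 2.98 V.
Assume saturation: I_D = (k_n/2)(V_GS − V_t)² = (3.7/2)×(2.98 − 1.7)² = 1.85×1.28² = 3.01 mA.
V_DS = V_DD − I_D·R_D = 14 − 3.01×0.68 = 12 V.
Saturation requires V_DS ≥ V_GS − V_t = 1.28 V; 12 ≥ 1.28 ✓.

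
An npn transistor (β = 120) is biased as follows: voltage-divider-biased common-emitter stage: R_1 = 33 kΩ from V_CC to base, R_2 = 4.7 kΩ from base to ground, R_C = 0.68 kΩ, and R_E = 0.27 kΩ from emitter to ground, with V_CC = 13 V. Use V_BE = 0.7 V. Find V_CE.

V_CE ≈ 10 V

Thevenize the base divider: V_Th = V_CC·R_2/(R_1+R_2) = 13×4.7/37.7 = 1.62 V, R_Th = R_1‖R_2 = 4.11 kΩ.
Base-emitter loop: V_Th = I_B·R_Th + V_BE + (β+1)I_B·R_E, so I_B = (1.62 − 0.7) / (4.11 + 121×0.27) = 0.025 mA.
I_C = β·I_B = 120×0.025 = 3 mA, and I_E = (β+1)I_B = 3.03 mA.
V_CE = V_CC − I_C·R_C − I_E·R_E = 13 − 3×0.68 − 3.03×0.27 = 10.1 V.
V_CE = 10.1 V > 0.2 V confirms active-region operation.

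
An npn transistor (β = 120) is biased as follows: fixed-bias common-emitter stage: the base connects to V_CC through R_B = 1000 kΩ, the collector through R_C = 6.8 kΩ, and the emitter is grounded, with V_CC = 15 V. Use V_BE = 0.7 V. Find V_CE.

Base loop: V_CC = I_B·R_B + V_BE, so I_B = (15 − 0.7)/1000 kΩ = 0.0143 mA.
In the active region I_C = β·I_B = 120 × 0.0143 = 1.72 mA.
Collector loop: V_CE = V_CC − I_C·R_C = 15 − 1.72×6.8 = 3.33 V.
Since V_CE = 3.33 V > V_CE(sat) ≈ 0.2 V, the transistor is in the active region as assumed.

V_CE ≈ 3.3 V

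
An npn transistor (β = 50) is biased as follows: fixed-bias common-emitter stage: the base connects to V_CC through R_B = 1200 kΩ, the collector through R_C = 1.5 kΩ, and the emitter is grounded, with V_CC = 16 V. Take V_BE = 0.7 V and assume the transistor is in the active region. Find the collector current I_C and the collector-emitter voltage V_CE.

Base loop: V_CC = I_B·R_B + V_BE, so I_B = (16 − 0.7)/1200 kΩ = 0.0128 mA.
In the active region I_C = β·I_B = 50 × 0.0128 = 0.638 mA.
Collector loop: V_CE = V_CC − I_C·R_C = 16 − 0.638×1.5 = 15 V.
Since V_CE = 15 V > V_CE(sat) ≈ 0.2 V, the transistor is in the active region as assumed.

I_C ≈ 0.64 mA, V_CE ≈ 15 V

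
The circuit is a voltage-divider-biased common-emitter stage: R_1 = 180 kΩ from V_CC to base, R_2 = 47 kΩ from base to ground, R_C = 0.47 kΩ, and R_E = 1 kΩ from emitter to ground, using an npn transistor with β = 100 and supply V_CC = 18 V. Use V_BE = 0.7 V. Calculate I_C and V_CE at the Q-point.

Thevenize the base divider: V_Th = V_CC·R_2/(R_1+R_2) = 18×47/227 = 3.73 V, R_Th = R_1‖R_2 = 37.3 kΩ.
Base-emitter loop: V_Th = I_B·R_Th + V_BE + (β+1)I_B·R_E, so I_B = (3.73 − 0.7) / (37.3 + 101×1) = 0.0219 mA.
I_C = β·I_B = 100×0.0219 = 2.19 mA, and I_E = (β+1)I_B = 2.21 mA.
V_CE = V_CC − I_C·R_C − I_E·R_E = 18 − 2.19×0.47 − 2.21×1 = 14.8 V.
V_CE = 14.8 V > 0.2 V confirms active-region operation.

I_C ≈ 2.2 mA, V_CE ≈ 15 V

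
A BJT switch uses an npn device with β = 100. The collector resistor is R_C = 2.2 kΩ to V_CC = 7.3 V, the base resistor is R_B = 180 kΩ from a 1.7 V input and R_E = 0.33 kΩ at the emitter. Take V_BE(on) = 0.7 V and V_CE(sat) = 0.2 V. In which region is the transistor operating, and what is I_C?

active; I_C ≈ 0.47 mA

Assume active. Base-emitter loop: I_B = (V_BB − V_BE)/(R_B + (β+1)R_E) = (1.7 − 0.7)/(180 + 101×0.33) = 0.00469 mA.
I_C = β·I_B = 100×0.00469 = 0.469 mA.
V_CE = V_CC − I_C·R_C − I_E·R_E = 7.3 − 0.469×2.2 − 0.473×0.33 = 6.11 V > V_CE(sat), so the active-region assumption holds.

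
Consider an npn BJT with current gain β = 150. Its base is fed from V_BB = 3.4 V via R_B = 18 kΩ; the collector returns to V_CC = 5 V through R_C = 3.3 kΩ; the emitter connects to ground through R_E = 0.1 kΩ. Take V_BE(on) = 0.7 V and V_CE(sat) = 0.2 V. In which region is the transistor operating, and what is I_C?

Assume active: I_B = (3.4 − 0.7)/(18 + 151×0.1) = 0.0816 mA, I_C = β·I_B = 12.2 mA.
Then V_CE = 5 − 12.2×3.3 − 12.3×0.1 = -36.6 V < 0.2 V — the active assumption fails.
Re-solve with V_CE = 0.2 V. KCL at the emitter: V_E/R_E = (V_BB−0.7−V_E)/R_B + (V_CC−0.2−V_E)/R_C, giving V_E = 0.155 V.
I_C = (V_CC − 0.2 − V_E)/R_C = (4.8 − 0.155)/3.3 = 1.41 mA.
Check: I_B = (2.7 − 0.155)/18 = 0.141 mA, and β·I_B = 21.2 mA > I_C, confirming saturation.

saturation; I_C ≈ 1.4 mA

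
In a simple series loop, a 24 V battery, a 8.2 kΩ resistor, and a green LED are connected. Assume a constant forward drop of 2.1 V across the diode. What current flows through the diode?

I ≈ 2.7 mA

KVL around the loop: 24 = V_D + I·R = 2.1 + I × 8.2 kΩ.
So I = (24 − 2.1) / 8.2 kΩ = 21.9 / 8.2 = 2.67 mA.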